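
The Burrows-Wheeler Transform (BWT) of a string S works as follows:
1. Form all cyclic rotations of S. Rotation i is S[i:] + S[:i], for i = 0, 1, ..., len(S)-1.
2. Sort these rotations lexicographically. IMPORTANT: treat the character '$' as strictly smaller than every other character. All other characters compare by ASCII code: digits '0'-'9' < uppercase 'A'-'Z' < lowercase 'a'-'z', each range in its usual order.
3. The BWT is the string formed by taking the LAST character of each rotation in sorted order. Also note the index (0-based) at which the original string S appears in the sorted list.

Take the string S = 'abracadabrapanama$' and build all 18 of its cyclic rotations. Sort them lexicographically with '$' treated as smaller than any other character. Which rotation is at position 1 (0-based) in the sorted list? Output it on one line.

Answer: a$abracadabrapanam

Derivation:
All 18 rotations (rotation i = S[i:]+S[:i]):
  rot[0] = abracadabrapanama$
  rot[1] = bracadabrapanama$a
  rot[2] = racadabrapanama$ab
  rot[3] = acadabrapanama$abr
  rot[4] = cadabrapanama$abra
  rot[5] = adabrapanama$abrac
  rot[6] = dabrapanama$abraca
  rot[7] = abrapanama$abracad
  rot[8] = brapanama$abracada
  rot[9] = rapanama$abracadab
  rot[10] = apanama$abracadabr
  rot[11] = panama$abracadabra
  rot[12] = anama$abracadabrap
  rot[13] = nama$abracadabrapa
  rot[14] = ama$abracadabrapan
  rot[15] = ma$abracadabrapana
  rot[16] = a$abracadabrapanam
  rot[17] = $abracadabrapanama
Sorted (with $ < everything):
  sorted[0] = $abracadabrapanama
  sorted[1] = a$abracadabrapanam
  sorted[2] = abracadabrapanama$
  sorted[3] = abrapanama$abracad
  sorted[4] = acadabrapanama$abr
  sorted[5] = adabrapanama$abrac
  sorted[6] = ama$abracadabrapan
  sorted[7] = anama$abracadabrap
  sorted[8] = apanama$abracadabr
  sorted[9] = bracadabrapanama$a
  sorted[10] = brapanama$abracada
  sorted[11] = cadabrapanama$abra
  sorted[12] = dabrapanama$abraca
  sorted[13] = ma$abracadabrapana
  sorted[14] = nama$abracadabrapa
  sorted[15] = panama$abracadabra
  sorted[16] = racadabrapanama$ab
  sorted[17] = rapanama$abracadab
sorted[1] = a$abracadabrapanam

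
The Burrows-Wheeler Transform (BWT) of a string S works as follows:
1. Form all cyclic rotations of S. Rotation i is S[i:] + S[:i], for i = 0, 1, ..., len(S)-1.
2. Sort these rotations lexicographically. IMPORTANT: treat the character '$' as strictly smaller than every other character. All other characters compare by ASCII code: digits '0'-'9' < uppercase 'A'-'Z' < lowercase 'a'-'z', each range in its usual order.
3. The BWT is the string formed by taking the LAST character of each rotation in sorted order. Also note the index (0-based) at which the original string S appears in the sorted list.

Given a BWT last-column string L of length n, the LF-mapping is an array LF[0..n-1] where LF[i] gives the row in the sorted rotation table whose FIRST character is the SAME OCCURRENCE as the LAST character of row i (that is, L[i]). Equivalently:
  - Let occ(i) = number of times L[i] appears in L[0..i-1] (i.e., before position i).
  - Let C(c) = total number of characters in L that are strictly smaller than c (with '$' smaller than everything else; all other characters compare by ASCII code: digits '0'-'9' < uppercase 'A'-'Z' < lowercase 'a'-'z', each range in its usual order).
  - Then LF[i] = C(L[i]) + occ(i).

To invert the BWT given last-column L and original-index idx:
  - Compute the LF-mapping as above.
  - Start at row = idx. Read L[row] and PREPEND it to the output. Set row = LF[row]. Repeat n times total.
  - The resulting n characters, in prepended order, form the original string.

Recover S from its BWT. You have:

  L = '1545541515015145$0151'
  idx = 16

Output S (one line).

LF mapping: 3 13 10 14 15 11 4 16 5 17 1 6 18 7 12 19 0 2 8 20 9
Walk LF starting at row 16, prepending L[row]:
  step 1: row=16, L[16]='$', prepend. Next row=LF[16]=0
  step 2: row=0, L[0]='1', prepend. Next row=LF[0]=3
  step 3: row=3, L[3]='5', prepend. Next row=LF[3]=14
  step 4: row=14, L[14]='4', prepend. Next row=LF[14]=12
  step 5: row=12, L[12]='5', prepend. Next row=LF[12]=18
  step 6: row=18, L[18]='1', prepend. Next row=LF[18]=8
  step 7: row=8, L[8]='1', prepend. Next row=LF[8]=5
  step 8: row=5, L[5]='4', prepend. Next row=LF[5]=11
  step 9: row=11, L[11]='1', prepend. Next row=LF[11]=6
  step 10: row=6, L[6]='1', prepend. Next row=LF[6]=4
  step 11: row=4, L[4]='5', prepend. Next row=LF[4]=15
  step 12: row=15, L[15]='5', prepend. Next row=LF[15]=19
  step 13: row=19, L[19]='5', prepend. Next row=LF[19]=20
  step 14: row=20, L[20]='1', prepend. Next row=LF[20]=9
  step 15: row=9, L[9]='5', prepend. Next row=LF[9]=17
  step 16: row=17, L[17]='0', prepend. Next row=LF[17]=2
  step 17: row=2, L[2]='4', prepend. Next row=LF[2]=10
  step 18: row=10, L[10]='0', prepend. Next row=LF[10]=1
  step 19: row=1, L[1]='5', prepend. Next row=LF[1]=13
  step 20: row=13, L[13]='1', prepend. Next row=LF[13]=7
  step 21: row=7, L[7]='5', prepend. Next row=LF[7]=16
Reversed output: 51504051555114115451$

Answer: 51504051555114115451$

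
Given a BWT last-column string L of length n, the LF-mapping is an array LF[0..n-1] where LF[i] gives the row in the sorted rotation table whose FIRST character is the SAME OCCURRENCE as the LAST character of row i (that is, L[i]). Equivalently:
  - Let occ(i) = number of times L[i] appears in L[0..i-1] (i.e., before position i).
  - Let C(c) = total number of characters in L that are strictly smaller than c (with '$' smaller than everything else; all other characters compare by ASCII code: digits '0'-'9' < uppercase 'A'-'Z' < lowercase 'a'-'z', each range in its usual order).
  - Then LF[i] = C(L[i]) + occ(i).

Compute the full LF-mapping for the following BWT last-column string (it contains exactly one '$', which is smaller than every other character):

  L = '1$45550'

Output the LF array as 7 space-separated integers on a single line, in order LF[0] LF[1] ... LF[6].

Answer: 2 0 3 4 5 6 1

Derivation:
Char counts: '$':1, '0':1, '1':1, '4':1, '5':3
C (first-col start): C('$')=0, C('0')=1, C('1')=2, C('4')=3, C('5')=4
L[0]='1': occ=0, LF[0]=C('1')+0=2+0=2
L[1]='$': occ=0, LF[1]=C('$')+0=0+0=0
L[2]='4': occ=0, LF[2]=C('4')+0=3+0=3
L[3]='5': occ=0, LF[3]=C('5')+0=4+0=4
L[4]='5': occ=1, LF[4]=C('5')+1=4+1=5
L[5]='5': occ=2, LF[5]=C('5')+2=4+2=6
L[6]='0': occ=0, LF[6]=C('0')+0=1+0=1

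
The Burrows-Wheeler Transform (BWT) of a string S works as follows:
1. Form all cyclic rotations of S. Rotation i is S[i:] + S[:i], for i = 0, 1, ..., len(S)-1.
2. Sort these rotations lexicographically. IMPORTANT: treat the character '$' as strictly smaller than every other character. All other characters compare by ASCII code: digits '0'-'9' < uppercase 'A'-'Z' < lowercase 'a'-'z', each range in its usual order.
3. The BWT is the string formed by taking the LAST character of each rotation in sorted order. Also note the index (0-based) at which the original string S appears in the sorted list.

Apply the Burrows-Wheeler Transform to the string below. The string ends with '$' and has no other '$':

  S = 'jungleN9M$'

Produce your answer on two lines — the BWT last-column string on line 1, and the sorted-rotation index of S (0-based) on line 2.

Answer: MN9eln$guj
6

Derivation:
All 10 rotations (rotation i = S[i:]+S[:i]):
  rot[0] = jungleN9M$
  rot[1] = ungleN9M$j
  rot[2] = ngleN9M$ju
  rot[3] = gleN9M$jun
  rot[4] = leN9M$jung
  rot[5] = eN9M$jungl
  rot[6] = N9M$jungle
  rot[7] = 9M$jungleN
  rot[8] = M$jungleN9
  rot[9] = $jungleN9M
Sorted (with $ < everything):
  sorted[0] = $jungleN9M  (last char: 'M')
  sorted[1] = 9M$jungleN  (last char: 'N')
  sorted[2] = M$jungleN9  (last char: '9')
  sorted[3] = N9M$jungle  (last char: 'e')
  sorted[4] = eN9M$jungl  (last char: 'l')
  sorted[5] = gleN9M$jun  (last char: 'n')
  sorted[6] = jungleN9M$  (last char: '$')
  sorted[7] = leN9M$jung  (last char: 'g')
  sorted[8] = ngleN9M$ju  (last char: 'u')
  sorted[9] = ungleN9M$j  (last char: 'j')
Last column: MN9eln$guj
Original string S is at sorted index 6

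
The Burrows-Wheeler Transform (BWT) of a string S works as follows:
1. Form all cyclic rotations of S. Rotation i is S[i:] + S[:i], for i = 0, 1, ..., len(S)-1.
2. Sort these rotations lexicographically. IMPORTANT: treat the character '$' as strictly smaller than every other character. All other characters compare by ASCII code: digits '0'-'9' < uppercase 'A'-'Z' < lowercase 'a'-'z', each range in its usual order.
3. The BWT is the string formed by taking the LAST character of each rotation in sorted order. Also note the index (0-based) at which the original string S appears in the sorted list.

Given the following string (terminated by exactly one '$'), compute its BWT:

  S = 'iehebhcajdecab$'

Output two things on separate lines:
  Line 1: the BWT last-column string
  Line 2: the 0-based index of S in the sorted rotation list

Answer: bccaeehjhdibe$a
13

Derivation:
All 15 rotations (rotation i = S[i:]+S[:i]):
  rot[0] = iehebhcajdecab$
  rot[1] = ehebhcajdecab$i
  rot[2] = hebhcajdecab$ie
  rot[3] = ebhcajdecab$ieh
  rot[4] = bhcajdecab$iehe
  rot[5] = hcajdecab$ieheb
  rot[6] = cajdecab$iehebh
  rot[7] = ajdecab$iehebhc
  rot[8] = jdecab$iehebhca
  rot[9] = decab$iehebhcaj
  rot[10] = ecab$iehebhcajd
  rot[11] = cab$iehebhcajde
  rot[12] = ab$iehebhcajdec
  rot[13] = b$iehebhcajdeca
  rot[14] = $iehebhcajdecab
Sorted (with $ < everything):
  sorted[0] = $iehebhcajdecab  (last char: 'b')
  sorted[1] = ab$iehebhcajdec  (last char: 'c')
  sorted[2] = ajdecab$iehebhc  (last char: 'c')
  sorted[3] = b$iehebhcajdeca  (last char: 'a')
  sorted[4] = bhcajdecab$iehe  (last char: 'e')
  sorted[5] = cab$iehebhcajde  (last char: 'e')
  sorted[6] = cajdecab$iehebh  (last char: 'h')
  sorted[7] = decab$iehebhcaj  (last char: 'j')
  sorted[8] = ebhcajdecab$ieh  (last char: 'h')
  sorted[9] = ecab$iehebhcajd  (last char: 'd')
  sorted[10] = ehebhcajdecab$i  (last char: 'i')
  sorted[11] = hcajdecab$ieheb  (last char: 'b')
  sorted[12] = hebhcajdecab$ie  (last char: 'e')
  sorted[13] = iehebhcajdecab$  (last char: '$')
  sorted[14] = jdecab$iehebhca  (last char: 'a')
Last column: bccaeehjhdibe$a
Original string S is at sorted index 13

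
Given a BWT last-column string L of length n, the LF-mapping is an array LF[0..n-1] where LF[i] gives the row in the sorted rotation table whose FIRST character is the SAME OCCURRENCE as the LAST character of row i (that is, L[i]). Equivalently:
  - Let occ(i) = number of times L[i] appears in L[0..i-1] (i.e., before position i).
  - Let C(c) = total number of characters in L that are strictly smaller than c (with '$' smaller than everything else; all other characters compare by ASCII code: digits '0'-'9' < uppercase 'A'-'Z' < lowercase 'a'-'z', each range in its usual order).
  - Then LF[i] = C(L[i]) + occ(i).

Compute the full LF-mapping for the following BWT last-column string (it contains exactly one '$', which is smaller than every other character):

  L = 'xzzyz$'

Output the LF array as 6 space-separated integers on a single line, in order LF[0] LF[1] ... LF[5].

Answer: 1 3 4 2 5 0

Derivation:
Char counts: '$':1, 'x':1, 'y':1, 'z':3
C (first-col start): C('$')=0, C('x')=1, C('y')=2, C('z')=3
L[0]='x': occ=0, LF[0]=C('x')+0=1+0=1
L[1]='z': occ=0, LF[1]=C('z')+0=3+0=3
L[2]='z': occ=1, LF[2]=C('z')+1=3+1=4
L[3]='y': occ=0, LF[3]=C('y')+0=2+0=2
L[4]='z': occ=2, LF[4]=C('z')+2=3+2=5
L[5]='$': occ=0, LF[5]=C('$')+0=0+0=0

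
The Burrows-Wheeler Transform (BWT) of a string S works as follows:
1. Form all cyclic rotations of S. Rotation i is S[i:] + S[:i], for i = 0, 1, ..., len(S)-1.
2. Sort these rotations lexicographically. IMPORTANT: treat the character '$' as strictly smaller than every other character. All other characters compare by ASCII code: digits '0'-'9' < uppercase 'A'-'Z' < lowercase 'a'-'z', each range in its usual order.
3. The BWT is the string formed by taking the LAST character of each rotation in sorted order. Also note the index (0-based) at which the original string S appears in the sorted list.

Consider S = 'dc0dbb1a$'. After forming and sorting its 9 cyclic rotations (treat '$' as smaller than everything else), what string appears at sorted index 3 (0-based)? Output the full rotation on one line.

All 9 rotations (rotation i = S[i:]+S[:i]):
  rot[0] = dc0dbb1a$
  rot[1] = c0dbb1a$d
  rot[2] = 0dbb1a$dc
  rot[3] = dbb1a$dc0
  rot[4] = bb1a$dc0d
  rot[5] = b1a$dc0db
  rot[6] = 1a$dc0dbb
  rot[7] = a$dc0dbb1
  rot[8] = $dc0dbb1a
Sorted (with $ < everything):
  sorted[0] = $dc0dbb1a
  sorted[1] = 0dbb1a$dc
  sorted[2] = 1a$dc0dbb
  sorted[3] = a$dc0dbb1
  sorted[4] = b1a$dc0db
  sorted[5] = bb1a$dc0d
  sorted[6] = c0dbb1a$d
  sorted[7] = dbb1a$dc0
  sorted[8] = dc0dbb1a$
sorted[3] = a$dc0dbb1

Answer: a$dc0dbb1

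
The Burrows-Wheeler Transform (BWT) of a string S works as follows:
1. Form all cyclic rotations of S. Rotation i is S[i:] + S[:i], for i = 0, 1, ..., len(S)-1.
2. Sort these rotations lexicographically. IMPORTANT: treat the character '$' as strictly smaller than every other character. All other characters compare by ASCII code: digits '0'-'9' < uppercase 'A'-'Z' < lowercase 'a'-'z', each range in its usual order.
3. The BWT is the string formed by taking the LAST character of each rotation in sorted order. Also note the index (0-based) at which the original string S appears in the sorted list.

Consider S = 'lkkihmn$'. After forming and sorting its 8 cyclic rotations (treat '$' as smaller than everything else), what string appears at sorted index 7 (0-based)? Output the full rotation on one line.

Answer: n$lkkihm

Derivation:
All 8 rotations (rotation i = S[i:]+S[:i]):
  rot[0] = lkkihmn$
  rot[1] = kkihmn$l
  rot[2] = kihmn$lk
  rot[3] = ihmn$lkk
  rot[4] = hmn$lkki
  rot[5] = mn$lkkih
  rot[6] = n$lkkihm
  rot[7] = $lkkihmn
Sorted (with $ < everything):
  sorted[0] = $lkkihmn
  sorted[1] = hmn$lkki
  sorted[2] = ihmn$lkk
  sorted[3] = kihmn$lk
  sorted[4] = kkihmn$l
  sorted[5] = lkkihmn$
  sorted[6] = mn$lkkih
  sorted[7] = n$lkkihm
sorted[7] = n$lkkihm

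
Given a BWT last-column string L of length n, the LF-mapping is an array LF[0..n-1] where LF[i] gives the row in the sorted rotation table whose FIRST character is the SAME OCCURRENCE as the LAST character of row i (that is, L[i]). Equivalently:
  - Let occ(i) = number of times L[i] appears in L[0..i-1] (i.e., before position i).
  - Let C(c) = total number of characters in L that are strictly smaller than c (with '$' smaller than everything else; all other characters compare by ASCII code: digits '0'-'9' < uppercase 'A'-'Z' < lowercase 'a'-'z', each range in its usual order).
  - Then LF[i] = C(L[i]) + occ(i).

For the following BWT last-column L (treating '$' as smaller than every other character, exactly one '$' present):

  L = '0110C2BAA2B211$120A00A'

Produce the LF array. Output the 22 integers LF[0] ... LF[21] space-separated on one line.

Char counts: '$':1, '0':5, '1':5, '2':4, 'A':4, 'B':2, 'C':1
C (first-col start): C('$')=0, C('0')=1, C('1')=6, C('2')=11, C('A')=15, C('B')=19, C('C')=21
L[0]='0': occ=0, LF[0]=C('0')+0=1+0=1
L[1]='1': occ=0, LF[1]=C('1')+0=6+0=6
L[2]='1': occ=1, LF[2]=C('1')+1=6+1=7
L[3]='0': occ=1, LF[3]=C('0')+1=1+1=2
L[4]='C': occ=0, LF[4]=C('C')+0=21+0=21
L[5]='2': occ=0, LF[5]=C('2')+0=11+0=11
L[6]='B': occ=0, LF[6]=C('B')+0=19+0=19
L[7]='A': occ=0, LF[7]=C('A')+0=15+0=15
L[8]='A': occ=1, LF[8]=C('A')+1=15+1=16
L[9]='2': occ=1, LF[9]=C('2')+1=11+1=12
L[10]='B': occ=1, LF[10]=C('B')+1=19+1=20
L[11]='2': occ=2, LF[11]=C('2')+2=11+2=13
L[12]='1': occ=2, LF[12]=C('1')+2=6+2=8
L[13]='1': occ=3, LF[13]=C('1')+3=6+3=9
L[14]='$': occ=0, LF[14]=C('$')+0=0+0=0
L[15]='1': occ=4, LF[15]=C('1')+4=6+4=10
L[16]='2': occ=3, LF[16]=C('2')+3=11+3=14
L[17]='0': occ=2, LF[17]=C('0')+2=1+2=3
L[18]='A': occ=2, LF[18]=C('A')+2=15+2=17
L[19]='0': occ=3, LF[19]=C('0')+3=1+3=4
L[20]='0': occ=4, LF[20]=C('0')+4=1+4=5
L[21]='A': occ=3, LF[21]=C('A')+3=15+3=18

Answer: 1 6 7 2 21 11 19 15 16 12 20 13 8 9 0 10 14 3 17 4 5 18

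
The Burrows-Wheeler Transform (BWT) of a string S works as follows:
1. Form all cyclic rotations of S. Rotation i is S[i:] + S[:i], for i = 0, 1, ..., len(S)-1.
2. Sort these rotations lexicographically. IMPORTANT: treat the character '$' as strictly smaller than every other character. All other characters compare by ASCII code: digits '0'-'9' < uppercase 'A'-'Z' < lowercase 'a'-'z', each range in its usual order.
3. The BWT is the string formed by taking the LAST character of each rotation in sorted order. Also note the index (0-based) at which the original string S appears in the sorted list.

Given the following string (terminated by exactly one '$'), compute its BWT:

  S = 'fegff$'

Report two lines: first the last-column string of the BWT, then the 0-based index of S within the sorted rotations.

Answer: fff$ge
3

Derivation:
All 6 rotations (rotation i = S[i:]+S[:i]):
  rot[0] = fegff$
  rot[1] = egff$f
  rot[2] = gff$fe
  rot[3] = ff$feg
  rot[4] = f$fegf
  rot[5] = $fegff
Sorted (with $ < everything):
  sorted[0] = $fegff  (last char: 'f')
  sorted[1] = egff$f  (last char: 'f')
  sorted[2] = f$fegf  (last char: 'f')
  sorted[3] = fegff$  (last char: '$')
  sorted[4] = ff$feg  (last char: 'g')
  sorted[5] = gff$fe  (last char: 'e')
Last column: fff$ge
Original string S is at sorted index 3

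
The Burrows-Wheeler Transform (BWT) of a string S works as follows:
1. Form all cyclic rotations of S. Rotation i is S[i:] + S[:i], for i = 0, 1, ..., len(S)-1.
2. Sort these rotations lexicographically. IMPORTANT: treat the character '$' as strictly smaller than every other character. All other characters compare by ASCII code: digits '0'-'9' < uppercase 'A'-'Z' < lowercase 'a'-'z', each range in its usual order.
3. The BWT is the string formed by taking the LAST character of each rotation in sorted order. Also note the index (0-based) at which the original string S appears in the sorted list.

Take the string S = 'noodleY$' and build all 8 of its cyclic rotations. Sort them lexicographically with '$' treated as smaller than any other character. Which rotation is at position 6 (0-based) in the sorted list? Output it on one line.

All 8 rotations (rotation i = S[i:]+S[:i]):
  rot[0] = noodleY$
  rot[1] = oodleY$n
  rot[2] = odleY$no
  rot[3] = dleY$noo
  rot[4] = leY$nood
  rot[5] = eY$noodl
  rot[6] = Y$noodle
  rot[7] = $noodleY
Sorted (with $ < everything):
  sorted[0] = $noodleY
  sorted[1] = Y$noodle
  sorted[2] = dleY$noo
  sorted[3] = eY$noodl
  sorted[4] = leY$nood
  sorted[5] = noodleY$
  sorted[6] = odleY$no
  sorted[7] = oodleY$n
sorted[6] = odleY$no

Answer: odleY$no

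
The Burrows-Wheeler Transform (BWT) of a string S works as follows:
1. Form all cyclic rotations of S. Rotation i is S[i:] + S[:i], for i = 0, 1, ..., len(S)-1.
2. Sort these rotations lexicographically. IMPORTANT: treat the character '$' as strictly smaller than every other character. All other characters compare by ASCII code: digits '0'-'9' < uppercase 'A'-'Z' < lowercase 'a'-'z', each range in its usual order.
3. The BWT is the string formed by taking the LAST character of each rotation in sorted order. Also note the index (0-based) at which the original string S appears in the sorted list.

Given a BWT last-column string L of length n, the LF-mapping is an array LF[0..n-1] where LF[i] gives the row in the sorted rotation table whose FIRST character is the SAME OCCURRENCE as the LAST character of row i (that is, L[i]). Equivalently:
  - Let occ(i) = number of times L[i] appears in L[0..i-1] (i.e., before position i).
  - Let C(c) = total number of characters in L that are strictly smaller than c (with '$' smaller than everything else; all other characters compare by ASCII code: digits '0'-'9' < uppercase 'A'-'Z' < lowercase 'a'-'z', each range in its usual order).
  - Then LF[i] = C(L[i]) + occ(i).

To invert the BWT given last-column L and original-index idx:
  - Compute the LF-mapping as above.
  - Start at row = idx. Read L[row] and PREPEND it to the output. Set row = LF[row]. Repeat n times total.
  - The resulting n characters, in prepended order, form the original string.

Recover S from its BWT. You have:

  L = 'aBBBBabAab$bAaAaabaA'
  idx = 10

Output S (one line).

LF mapping: 9 5 6 7 8 10 16 1 11 17 0 18 2 12 3 13 14 19 15 4
Walk LF starting at row 10, prepending L[row]:
  step 1: row=10, L[10]='$', prepend. Next row=LF[10]=0
  step 2: row=0, L[0]='a', prepend. Next row=LF[0]=9
  step 3: row=9, L[9]='b', prepend. Next row=LF[9]=17
  step 4: row=17, L[17]='b', prepend. Next row=LF[17]=19
  step 5: row=19, L[19]='A', prepend. Next row=LF[19]=4
  step 6: row=4, L[4]='B', prepend. Next row=LF[4]=8
  step 7: row=8, L[8]='a', prepend. Next row=LF[8]=11
  step 8: row=11, L[11]='b', prepend. Next row=LF[11]=18
  step 9: row=18, L[18]='a', prepend. Next row=LF[18]=15
  step 10: row=15, L[15]='a', prepend. Next row=LF[15]=13
  step 11: row=13, L[13]='a', prepend. Next row=LF[13]=12
  step 12: row=12, L[12]='A', prepend. Next row=LF[12]=2
  step 13: row=2, L[2]='B', prepend. Next row=LF[2]=6
  step 14: row=6, L[6]='b', prepend. Next row=LF[6]=16
  step 15: row=16, L[16]='a', prepend. Next row=LF[16]=14
  step 16: row=14, L[14]='A', prepend. Next row=LF[14]=3
  step 17: row=3, L[3]='B', prepend. Next row=LF[3]=7
  step 18: row=7, L[7]='A', prepend. Next row=LF[7]=1
  step 19: row=1, L[1]='B', prepend. Next row=LF[1]=5
  step 20: row=5, L[5]='a', prepend. Next row=LF[5]=10
Reversed output: aBABAabBAaaabaBAbba$

Answer: aBABAabBAaaabaBAbba$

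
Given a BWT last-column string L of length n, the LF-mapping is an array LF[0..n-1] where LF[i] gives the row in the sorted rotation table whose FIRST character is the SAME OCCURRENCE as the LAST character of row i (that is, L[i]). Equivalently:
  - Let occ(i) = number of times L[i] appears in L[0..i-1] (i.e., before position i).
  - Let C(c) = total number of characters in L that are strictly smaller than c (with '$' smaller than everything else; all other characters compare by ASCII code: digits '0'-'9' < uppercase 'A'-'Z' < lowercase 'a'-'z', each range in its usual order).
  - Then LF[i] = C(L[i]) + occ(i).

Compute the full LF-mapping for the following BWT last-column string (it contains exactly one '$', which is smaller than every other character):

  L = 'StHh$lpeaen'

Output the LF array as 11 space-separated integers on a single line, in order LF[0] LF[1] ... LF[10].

Char counts: '$':1, 'H':1, 'S':1, 'a':1, 'e':2, 'h':1, 'l':1, 'n':1, 'p':1, 't':1
C (first-col start): C('$')=0, C('H')=1, C('S')=2, C('a')=3, C('e')=4, C('h')=6, C('l')=7, C('n')=8, C('p')=9, C('t')=10
L[0]='S': occ=0, LF[0]=C('S')+0=2+0=2
L[1]='t': occ=0, LF[1]=C('t')+0=10+0=10
L[2]='H': occ=0, LF[2]=C('H')+0=1+0=1
L[3]='h': occ=0, LF[3]=C('h')+0=6+0=6
L[4]='$': occ=0, LF[4]=C('$')+0=0+0=0
L[5]='l': occ=0, LF[5]=C('l')+0=7+0=7
L[6]='p': occ=0, LF[6]=C('p')+0=9+0=9
L[7]='e': occ=0, LF[7]=C('e')+0=4+0=4
L[8]='a': occ=0, LF[8]=C('a')+0=3+0=3
L[9]='e': occ=1, LF[9]=C('e')+1=4+1=5
L[10]='n': occ=0, LF[10]=C('n')+0=8+0=8

Answer: 2 10 1 6 0 7 9 4 3 5 8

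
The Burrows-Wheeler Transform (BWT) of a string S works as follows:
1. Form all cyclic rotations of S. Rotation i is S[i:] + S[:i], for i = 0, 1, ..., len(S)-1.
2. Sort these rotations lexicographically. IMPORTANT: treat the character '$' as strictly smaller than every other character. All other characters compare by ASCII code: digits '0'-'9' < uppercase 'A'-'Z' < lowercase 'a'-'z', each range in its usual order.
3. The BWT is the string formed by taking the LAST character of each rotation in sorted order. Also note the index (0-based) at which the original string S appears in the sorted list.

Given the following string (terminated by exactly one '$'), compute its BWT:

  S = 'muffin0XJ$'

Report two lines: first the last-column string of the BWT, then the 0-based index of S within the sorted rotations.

Answer: JnX0uff$im
7

Derivation:
All 10 rotations (rotation i = S[i:]+S[:i]):
  rot[0] = muffin0XJ$
  rot[1] = uffin0XJ$m
  rot[2] = ffin0XJ$mu
  rot[3] = fin0XJ$muf
  rot[4] = in0XJ$muff
  rot[5] = n0XJ$muffi
  rot[6] = 0XJ$muffin
  rot[7] = XJ$muffin0
  rot[8] = J$muffin0X
  rot[9] = $muffin0XJ
Sorted (with $ < everything):
  sorted[0] = $muffin0XJ  (last char: 'J')
  sorted[1] = 0XJ$muffin  (last char: 'n')
  sorted[2] = J$muffin0X  (last char: 'X')
  sorted[3] = XJ$muffin0  (last char: '0')
  sorted[4] = ffin0XJ$mu  (last char: 'u')
  sorted[5] = fin0XJ$muf  (last char: 'f')
  sorted[6] = in0XJ$muff  (last char: 'f')
  sorted[7] = muffin0XJ$  (last char: '$')
  sorted[8] = n0XJ$muffi  (last char: 'i')
  sorted[9] = uffin0XJ$m  (last char: 'm')
Last column: JnX0uff$im
Original string S is at sorted index 7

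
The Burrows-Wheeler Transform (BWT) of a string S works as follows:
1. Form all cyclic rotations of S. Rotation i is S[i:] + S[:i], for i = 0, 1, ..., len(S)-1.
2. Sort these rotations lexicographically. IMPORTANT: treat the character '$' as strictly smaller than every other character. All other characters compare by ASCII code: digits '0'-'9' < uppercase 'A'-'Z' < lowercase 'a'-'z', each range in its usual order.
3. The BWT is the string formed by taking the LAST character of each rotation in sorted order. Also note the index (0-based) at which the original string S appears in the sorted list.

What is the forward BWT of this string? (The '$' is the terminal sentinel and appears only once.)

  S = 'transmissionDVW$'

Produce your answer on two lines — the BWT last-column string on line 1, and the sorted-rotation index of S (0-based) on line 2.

Answer: WnDVrsmsoaitsni$
15

Derivation:
All 16 rotations (rotation i = S[i:]+S[:i]):
  rot[0] = transmissionDVW$
  rot[1] = ransmissionDVW$t
  rot[2] = ansmissionDVW$tr
  rot[3] = nsmissionDVW$tra
  rot[4] = smissionDVW$tran
  rot[5] = missionDVW$trans
  rot[6] = issionDVW$transm
  rot[7] = ssionDVW$transmi
  rot[8] = sionDVW$transmis
  rot[9] = ionDVW$transmiss
  rot[10] = onDVW$transmissi
  rot[11] = nDVW$transmissio
  rot[12] = DVW$transmission
  rot[13] = VW$transmissionD
  rot[14] = W$transmissionDV
  rot[15] = $transmissionDVW
Sorted (with $ < everything):
  sorted[0] = $transmissionDVW  (last char: 'W')
  sorted[1] = DVW$transmission  (last char: 'n')
  sorted[2] = VW$transmissionD  (last char: 'D')
  sorted[3] = W$transmissionDV  (last char: 'V')
  sorted[4] = ansmissionDVW$tr  (last char: 'r')
  sorted[5] = ionDVW$transmiss  (last char: 's')
  sorted[6] = issionDVW$transm  (last char: 'm')
  sorted[7] = missionDVW$trans  (last char: 's')
  sorted[8] = nDVW$transmissio  (last char: 'o')
  sorted[9] = nsmissionDVW$tra  (last char: 'a')
  sorted[10] = onDVW$transmissi  (last char: 'i')
  sorted[11] = ransmissionDVW$t  (last char: 't')
  sorted[12] = sionDVW$transmis  (last char: 's')
  sorted[13] = smissionDVW$tran  (last char: 'n')
  sorted[14] = ssionDVW$transmi  (last char: 'i')
  sorted[15] = transmissionDVW$  (last char: '$')
Last column: WnDVrsmsoaitsni$
Original string S is at sorted index 15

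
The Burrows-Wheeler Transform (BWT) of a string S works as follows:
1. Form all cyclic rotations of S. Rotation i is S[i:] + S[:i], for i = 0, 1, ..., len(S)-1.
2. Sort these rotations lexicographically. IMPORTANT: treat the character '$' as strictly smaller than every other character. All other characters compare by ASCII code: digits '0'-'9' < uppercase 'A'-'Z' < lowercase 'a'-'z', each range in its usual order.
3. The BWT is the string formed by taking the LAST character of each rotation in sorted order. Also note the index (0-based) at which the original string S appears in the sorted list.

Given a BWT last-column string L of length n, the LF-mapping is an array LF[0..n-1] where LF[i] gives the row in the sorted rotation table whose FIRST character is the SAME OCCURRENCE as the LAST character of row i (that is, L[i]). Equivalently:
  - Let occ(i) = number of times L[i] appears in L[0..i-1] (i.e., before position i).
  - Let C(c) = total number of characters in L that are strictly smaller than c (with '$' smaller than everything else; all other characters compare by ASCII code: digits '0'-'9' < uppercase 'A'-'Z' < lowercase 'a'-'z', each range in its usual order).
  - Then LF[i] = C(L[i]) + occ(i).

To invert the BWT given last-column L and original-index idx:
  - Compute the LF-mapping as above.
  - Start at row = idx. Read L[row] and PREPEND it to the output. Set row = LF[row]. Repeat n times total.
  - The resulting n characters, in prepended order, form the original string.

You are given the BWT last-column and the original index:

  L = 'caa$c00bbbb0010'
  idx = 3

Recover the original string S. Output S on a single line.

LF mapping: 13 7 8 0 14 1 2 9 10 11 12 3 4 6 5
Walk LF starting at row 3, prepending L[row]:
  step 1: row=3, L[3]='$', prepend. Next row=LF[3]=0
  step 2: row=0, L[0]='c', prepend. Next row=LF[0]=13
  step 3: row=13, L[13]='1', prepend. Next row=LF[13]=6
  step 4: row=6, L[6]='0', prepend. Next row=LF[6]=2
  step 5: row=2, L[2]='a', prepend. Next row=LF[2]=8
  step 6: row=8, L[8]='b', prepend. Next row=LF[8]=10
  step 7: row=10, L[10]='b', prepend. Next row=LF[10]=12
  step 8: row=12, L[12]='0', prepend. Next row=LF[12]=4
  step 9: row=4, L[4]='c', prepend. Next row=LF[4]=14
  step 10: row=14, L[14]='0', prepend. Next row=LF[14]=5
  step 11: row=5, L[5]='0', prepend. Next row=LF[5]=1
  step 12: row=1, L[1]='a', prepend. Next row=LF[1]=7
  step 13: row=7, L[7]='b', prepend. Next row=LF[7]=9
  step 14: row=9, L[9]='b', prepend. Next row=LF[9]=11
  step 15: row=11, L[11]='0', prepend. Next row=LF[11]=3
Reversed output: 0bba00c0bba01c$

Answer: 0bba00c0bba01c$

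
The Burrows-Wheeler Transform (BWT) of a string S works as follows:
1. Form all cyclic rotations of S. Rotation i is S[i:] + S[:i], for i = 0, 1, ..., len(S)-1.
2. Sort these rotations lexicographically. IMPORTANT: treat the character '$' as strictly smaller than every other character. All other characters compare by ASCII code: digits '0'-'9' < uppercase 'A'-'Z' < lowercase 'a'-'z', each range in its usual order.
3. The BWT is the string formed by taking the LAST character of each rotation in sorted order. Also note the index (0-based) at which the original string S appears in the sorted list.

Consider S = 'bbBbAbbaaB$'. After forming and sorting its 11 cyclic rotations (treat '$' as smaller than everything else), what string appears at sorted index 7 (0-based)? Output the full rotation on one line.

All 11 rotations (rotation i = S[i:]+S[:i]):
  rot[0] = bbBbAbbaaB$
  rot[1] = bBbAbbaaB$b
  rot[2] = BbAbbaaB$bb
  rot[3] = bAbbaaB$bbB
  rot[4] = AbbaaB$bbBb
  rot[5] = bbaaB$bbBbA
  rot[6] = baaB$bbBbAb
  rot[7] = aaB$bbBbAbb
  rot[8] = aB$bbBbAbba
  rot[9] = B$bbBbAbbaa
  rot[10] = $bbBbAbbaaB
Sorted (with $ < everything):
  sorted[0] = $bbBbAbbaaB
  sorted[1] = AbbaaB$bbBb
  sorted[2] = B$bbBbAbbaa
  sorted[3] = BbAbbaaB$bb
  sorted[4] = aB$bbBbAbba
  sorted[5] = aaB$bbBbAbb
  sorted[6] = bAbbaaB$bbB
  sorted[7] = bBbAbbaaB$b
  sorted[8] = baaB$bbBbAb
  sorted[9] = bbBbAbbaaB$
  sorted[10] = bbaaB$bbBbA
sorted[7] = bBbAbbaaB$b

Answer: bBbAbbaaB$b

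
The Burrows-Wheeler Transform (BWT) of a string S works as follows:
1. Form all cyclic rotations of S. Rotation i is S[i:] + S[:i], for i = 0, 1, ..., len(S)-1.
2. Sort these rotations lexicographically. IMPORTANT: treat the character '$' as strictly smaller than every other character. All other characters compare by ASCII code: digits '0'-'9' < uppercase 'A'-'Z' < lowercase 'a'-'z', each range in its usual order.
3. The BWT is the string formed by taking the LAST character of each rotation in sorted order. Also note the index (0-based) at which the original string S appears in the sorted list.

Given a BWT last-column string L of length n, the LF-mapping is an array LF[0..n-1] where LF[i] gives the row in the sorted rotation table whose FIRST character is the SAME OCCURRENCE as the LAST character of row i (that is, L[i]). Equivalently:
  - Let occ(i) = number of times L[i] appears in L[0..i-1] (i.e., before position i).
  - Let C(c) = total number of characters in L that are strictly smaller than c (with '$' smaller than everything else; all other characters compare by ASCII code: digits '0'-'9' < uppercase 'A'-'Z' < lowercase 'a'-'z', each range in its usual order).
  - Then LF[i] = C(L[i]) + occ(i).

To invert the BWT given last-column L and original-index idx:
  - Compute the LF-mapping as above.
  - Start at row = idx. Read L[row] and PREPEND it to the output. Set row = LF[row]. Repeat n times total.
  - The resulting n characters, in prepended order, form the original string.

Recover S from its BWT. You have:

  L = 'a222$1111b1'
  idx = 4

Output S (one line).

Answer: 12121211ba$

Derivation:
LF mapping: 9 6 7 8 0 1 2 3 4 10 5
Walk LF starting at row 4, prepending L[row]:
  step 1: row=4, L[4]='$', prepend. Next row=LF[4]=0
  step 2: row=0, L[0]='a', prepend. Next row=LF[0]=9
  step 3: row=9, L[9]='b', prepend. Next row=LF[9]=10
  step 4: row=10, L[10]='1', prepend. Next row=LF[10]=5
  step 5: row=5, L[5]='1', prepend. Next row=LF[5]=1
  step 6: row=1, L[1]='2', prepend. Next row=LF[1]=6
  step 7: row=6, L[6]='1', prepend. Next row=LF[6]=2
  step 8: row=2, L[2]='2', prepend. Next row=LF[2]=7
  step 9: row=7, L[7]='1', prepend. Next row=LF[7]=3
  step 10: row=3, L[3]='2', prepend. Next row=LF[3]=8
  step 11: row=8, L[8]='1', prepend. Next row=LF[8]=4
Reversed output: 12121211ba$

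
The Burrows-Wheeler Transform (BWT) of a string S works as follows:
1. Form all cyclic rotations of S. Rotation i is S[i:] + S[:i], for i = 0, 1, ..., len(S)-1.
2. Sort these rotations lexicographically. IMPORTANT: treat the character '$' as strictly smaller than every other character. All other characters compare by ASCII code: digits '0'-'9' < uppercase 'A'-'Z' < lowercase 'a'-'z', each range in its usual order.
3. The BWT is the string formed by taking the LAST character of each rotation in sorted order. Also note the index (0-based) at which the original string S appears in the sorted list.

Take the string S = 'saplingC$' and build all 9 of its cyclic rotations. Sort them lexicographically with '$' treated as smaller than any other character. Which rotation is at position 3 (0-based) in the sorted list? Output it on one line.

All 9 rotations (rotation i = S[i:]+S[:i]):
  rot[0] = saplingC$
  rot[1] = aplingC$s
  rot[2] = plingC$sa
  rot[3] = lingC$sap
  rot[4] = ingC$sapl
  rot[5] = ngC$sapli
  rot[6] = gC$saplin
  rot[7] = C$sapling
  rot[8] = $saplingC
Sorted (with $ < everything):
  sorted[0] = $saplingC
  sorted[1] = C$sapling
  sorted[2] = aplingC$s
  sorted[3] = gC$saplin
  sorted[4] = ingC$sapl
  sorted[5] = lingC$sap
  sorted[6] = ngC$sapli
  sorted[7] = plingC$sa
  sorted[8] = saplingC$
sorted[3] = gC$saplin

Answer: gC$saplin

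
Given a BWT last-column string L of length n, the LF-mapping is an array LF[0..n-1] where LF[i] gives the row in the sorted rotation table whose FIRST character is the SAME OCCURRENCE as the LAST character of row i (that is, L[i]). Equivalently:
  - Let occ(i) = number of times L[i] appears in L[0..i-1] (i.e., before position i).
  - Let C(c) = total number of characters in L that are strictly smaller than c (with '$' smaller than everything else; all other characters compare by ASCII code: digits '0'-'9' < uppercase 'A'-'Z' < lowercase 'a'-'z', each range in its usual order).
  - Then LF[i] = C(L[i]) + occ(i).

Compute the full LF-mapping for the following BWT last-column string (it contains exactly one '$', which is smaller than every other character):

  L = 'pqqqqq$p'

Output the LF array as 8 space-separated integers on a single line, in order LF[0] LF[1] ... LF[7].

Answer: 1 3 4 5 6 7 0 2

Derivation:
Char counts: '$':1, 'p':2, 'q':5
C (first-col start): C('$')=0, C('p')=1, C('q')=3
L[0]='p': occ=0, LF[0]=C('p')+0=1+0=1
L[1]='q': occ=0, LF[1]=C('q')+0=3+0=3
L[2]='q': occ=1, LF[2]=C('q')+1=3+1=4
L[3]='q': occ=2, LF[3]=C('q')+2=3+2=5
L[4]='q': occ=3, LF[4]=C('q')+3=3+3=6
L[5]='q': occ=4, LF[5]=C('q')+4=3+4=7
L[6]='$': occ=0, LF[6]=C('$')+0=0+0=0
L[7]='p': occ=1, LF[7]=C('p')+1=1+1=2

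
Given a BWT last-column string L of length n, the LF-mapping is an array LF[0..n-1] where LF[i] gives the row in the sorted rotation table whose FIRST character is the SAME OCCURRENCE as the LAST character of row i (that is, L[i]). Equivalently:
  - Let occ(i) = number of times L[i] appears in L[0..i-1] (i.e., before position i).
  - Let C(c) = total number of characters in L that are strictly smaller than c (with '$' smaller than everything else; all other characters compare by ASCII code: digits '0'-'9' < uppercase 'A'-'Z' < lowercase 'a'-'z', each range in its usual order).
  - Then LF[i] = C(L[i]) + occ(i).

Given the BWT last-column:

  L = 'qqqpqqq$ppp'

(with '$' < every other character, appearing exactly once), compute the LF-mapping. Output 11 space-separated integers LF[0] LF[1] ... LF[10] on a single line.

Answer: 5 6 7 1 8 9 10 0 2 3 4

Derivation:
Char counts: '$':1, 'p':4, 'q':6
C (first-col start): C('$')=0, C('p')=1, C('q')=5
L[0]='q': occ=0, LF[0]=C('q')+0=5+0=5
L[1]='q': occ=1, LF[1]=C('q')+1=5+1=6
L[2]='q': occ=2, LF[2]=C('q')+2=5+2=7
L[3]='p': occ=0, LF[3]=C('p')+0=1+0=1
L[4]='q': occ=3, LF[4]=C('q')+3=5+3=8
L[5]='q': occ=4, LF[5]=C('q')+4=5+4=9
L[6]='q': occ=5, LF[6]=C('q')+5=5+5=10
L[7]='$': occ=0, LF[7]=C('$')+0=0+0=0
L[8]='p': occ=1, LF[8]=C('p')+1=1+1=2
L[9]='p': occ=2, LF[9]=C('p')+2=1+2=3
L[10]='p': occ=3, LF[10]=C('p')+3=1+3=4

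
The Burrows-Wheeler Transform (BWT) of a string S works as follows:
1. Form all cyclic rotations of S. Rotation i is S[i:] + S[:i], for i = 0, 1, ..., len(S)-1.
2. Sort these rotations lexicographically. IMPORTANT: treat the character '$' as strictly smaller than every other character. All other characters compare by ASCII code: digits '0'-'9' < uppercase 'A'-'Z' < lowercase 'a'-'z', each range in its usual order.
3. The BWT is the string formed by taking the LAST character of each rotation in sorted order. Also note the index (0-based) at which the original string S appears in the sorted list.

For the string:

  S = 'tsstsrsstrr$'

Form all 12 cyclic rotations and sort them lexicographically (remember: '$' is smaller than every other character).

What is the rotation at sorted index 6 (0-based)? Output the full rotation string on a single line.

All 12 rotations (rotation i = S[i:]+S[:i]):
  rot[0] = tsstsrsstrr$
  rot[1] = sstsrsstrr$t
  rot[2] = stsrsstrr$ts
  rot[3] = tsrsstrr$tss
  rot[4] = srsstrr$tsst
  rot[5] = rsstrr$tssts
  rot[6] = sstrr$tsstsr
  rot[7] = strr$tsstsrs
  rot[8] = trr$tsstsrss
  rot[9] = rr$tsstsrsst
  rot[10] = r$tsstsrsstr
  rot[11] = $tsstsrsstrr
Sorted (with $ < everything):
  sorted[0] = $tsstsrsstrr
  sorted[1] = r$tsstsrsstr
  sorted[2] = rr$tsstsrsst
  sorted[3] = rsstrr$tssts
  sorted[4] = srsstrr$tsst
  sorted[5] = sstrr$tsstsr
  sorted[6] = sstsrsstrr$t
  sorted[7] = strr$tsstsrs
  sorted[8] = stsrsstrr$ts
  sorted[9] = trr$tsstsrss
  sorted[10] = tsrsstrr$tss
  sorted[11] = tsstsrsstrr$
sorted[6] = sstsrsstrr$t

Answer: sstsrsstrr$t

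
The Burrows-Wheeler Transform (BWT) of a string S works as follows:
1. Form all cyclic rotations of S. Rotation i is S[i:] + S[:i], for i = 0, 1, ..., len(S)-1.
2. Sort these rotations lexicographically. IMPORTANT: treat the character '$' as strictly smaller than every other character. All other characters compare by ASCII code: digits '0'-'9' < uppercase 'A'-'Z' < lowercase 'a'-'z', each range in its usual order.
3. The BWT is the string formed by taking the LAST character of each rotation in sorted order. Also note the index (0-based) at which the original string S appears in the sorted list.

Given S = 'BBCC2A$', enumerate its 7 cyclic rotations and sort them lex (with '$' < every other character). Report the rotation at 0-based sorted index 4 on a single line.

All 7 rotations (rotation i = S[i:]+S[:i]):
  rot[0] = BBCC2A$
  rot[1] = BCC2A$B
  rot[2] = CC2A$BB
  rot[3] = C2A$BBC
  rot[4] = 2A$BBCC
  rot[5] = A$BBCC2
  rot[6] = $BBCC2A
Sorted (with $ < everything):
  sorted[0] = $BBCC2A
  sorted[1] = 2A$BBCC
  sorted[2] = A$BBCC2
  sorted[3] = BBCC2A$
  sorted[4] = BCC2A$B
  sorted[5] = C2A$BBC
  sorted[6] = CC2A$BB
sorted[4] = BCC2A$B

Answer: BCC2A$B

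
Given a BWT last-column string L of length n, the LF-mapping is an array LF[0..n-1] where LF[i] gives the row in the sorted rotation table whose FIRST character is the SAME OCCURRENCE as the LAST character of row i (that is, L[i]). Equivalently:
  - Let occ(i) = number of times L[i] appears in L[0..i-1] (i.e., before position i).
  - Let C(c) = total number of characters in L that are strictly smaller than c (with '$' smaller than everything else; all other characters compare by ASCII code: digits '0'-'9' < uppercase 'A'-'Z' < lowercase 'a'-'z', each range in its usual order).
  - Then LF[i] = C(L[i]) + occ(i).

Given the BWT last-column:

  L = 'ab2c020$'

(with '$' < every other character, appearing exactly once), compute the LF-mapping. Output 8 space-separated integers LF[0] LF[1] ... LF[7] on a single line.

Answer: 5 6 3 7 1 4 2 0

Derivation:
Char counts: '$':1, '0':2, '2':2, 'a':1, 'b':1, 'c':1
C (first-col start): C('$')=0, C('0')=1, C('2')=3, C('a')=5, C('b')=6, C('c')=7
L[0]='a': occ=0, LF[0]=C('a')+0=5+0=5
L[1]='b': occ=0, LF[1]=C('b')+0=6+0=6
L[2]='2': occ=0, LF[2]=C('2')+0=3+0=3
L[3]='c': occ=0, LF[3]=C('c')+0=7+0=7
L[4]='0': occ=0, LF[4]=C('0')+0=1+0=1
L[5]='2': occ=1, LF[5]=C('2')+1=3+1=4
L[6]='0': occ=1, LF[6]=C('0')+1=1+1=2
L[7]='$': occ=0, LF[7]=C('$')+0=0+0=0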